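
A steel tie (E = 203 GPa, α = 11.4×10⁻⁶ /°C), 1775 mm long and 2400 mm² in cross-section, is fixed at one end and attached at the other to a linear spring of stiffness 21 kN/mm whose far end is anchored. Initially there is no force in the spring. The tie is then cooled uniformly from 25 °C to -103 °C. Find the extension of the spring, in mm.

δ ≈ 2.41 mm

Free thermal contraction: δ_free = αΔT L = 11.4×10⁻⁶ × 128 × 1775 = 2.59 mm.
With a force P in the spring, the elastic change of the tie is PL/(AE) and that of the spring is P/k; compatibility requires their sum to equal δ_free.
So P = δ_free / [L/(AE) + 1/k] = 2.59 / [ 1775/(2400×203×10³) + 1/(21×10³) ].
P = 2.59 / 5.126×10⁻⁵ = 50530 N.
Spring extension = P/k = 50530/(21×10³) = 2.406 mm.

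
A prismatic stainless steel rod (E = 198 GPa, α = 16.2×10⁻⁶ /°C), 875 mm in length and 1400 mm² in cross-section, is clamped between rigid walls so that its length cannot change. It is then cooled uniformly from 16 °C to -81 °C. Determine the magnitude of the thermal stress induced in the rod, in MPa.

With length fixed, the mechanical strain must cancel the thermal strain αΔT = 16.2×10⁻⁶ × 97 = 1571.4×10⁻⁶.
Hence σ = E·αΔT = 198×10³ × 1571.4×10⁻⁶ = 311.1 MPa, tensile.

σ ≈ 311 MPa (tensile)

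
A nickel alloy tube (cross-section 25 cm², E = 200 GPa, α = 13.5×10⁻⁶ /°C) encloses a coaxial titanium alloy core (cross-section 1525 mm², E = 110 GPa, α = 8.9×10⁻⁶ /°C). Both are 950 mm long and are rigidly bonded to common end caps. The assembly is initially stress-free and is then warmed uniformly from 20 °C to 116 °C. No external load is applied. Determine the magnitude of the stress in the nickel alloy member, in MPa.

σ ≈ 22.2 MPa (compressive)

Equilibrium of a rigid end plate with no external load gives equal and opposite internal forces ±P in the two members. Since α_{nickel alloy} > α_{titanium alloy}, heating drives the nickel alloy into compression and the titanium alloy into tension.
Equating the net (thermal + elastic) strains gives |α₁ − α₂|·ΔT = P·[1/(A₁E₁) + 1/(A₂E₂)].
|α₁ − α₂|·ΔT = 4.6×10⁻⁶ × 96 = 0.0004416.
1/(A₁E₁) + 1/(A₂E₂) = 1/(2500×200×10³) + 1/(1525×110×10³) = 7.961×10⁻⁹ N⁻¹.
P = 0.0004416 / 7.961×10⁻⁹ = 55470 N = 55.47 kN.
σ_{nickel alloy} = P/A₁ = 55470/2500 = 22.19 MPa, compressive.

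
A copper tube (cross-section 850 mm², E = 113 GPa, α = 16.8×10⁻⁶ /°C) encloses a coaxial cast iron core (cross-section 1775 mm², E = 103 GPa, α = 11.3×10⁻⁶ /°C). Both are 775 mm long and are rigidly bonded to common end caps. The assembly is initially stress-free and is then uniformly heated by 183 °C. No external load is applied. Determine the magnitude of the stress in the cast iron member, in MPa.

Both members must finish at the same length. With the larger α, the copper tends to over-expand; the plates restrain it, putting the copper in compression and the cast iron in tension. With no external load the two internal forces are equal and opposite, magnitude P.
Compatibility of the two members (thermal + elastic change equal): (α₁ − α₂)ΔT = P·[1/(A₁E₁) + 1/(A₂E₂)].
|α₁ − α₂|·ΔT = 5.5×10⁻⁶ × 183 = 0.001007.
1/(A₁E₁) + 1/(A₂E₂) = 1/(850×113×10³) + 1/(1775×103×10³) = 1.588×10⁻⁸ N⁻¹.
P = 0.001007 / 1.588×10⁻⁸ = 63380 N = 63.38 kN.
σ_{cast iron} = P/A₂ = 63380/1775 = 35.71 MPa, tensile.

σ ≈ 35.7 MPa (tensile)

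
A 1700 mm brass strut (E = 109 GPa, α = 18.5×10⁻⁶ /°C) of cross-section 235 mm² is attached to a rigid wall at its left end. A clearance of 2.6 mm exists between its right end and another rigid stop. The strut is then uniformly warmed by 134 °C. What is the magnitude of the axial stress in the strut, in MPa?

Unrestrained expansion: δ_free = αΔT L = 18.5×10⁻⁶ × 134 × 1700 = 4.214 mm.
The gap closes (δ_free > 2.6 mm) and the wall then resists a further 4.214 − 2.6 = 1.614 mm of expansion.
So σ = E(δ_free − g)/L = 109×10³ × 1.614/1700 = 103.5 MPa.

σ ≈ 104 MPa (compressive)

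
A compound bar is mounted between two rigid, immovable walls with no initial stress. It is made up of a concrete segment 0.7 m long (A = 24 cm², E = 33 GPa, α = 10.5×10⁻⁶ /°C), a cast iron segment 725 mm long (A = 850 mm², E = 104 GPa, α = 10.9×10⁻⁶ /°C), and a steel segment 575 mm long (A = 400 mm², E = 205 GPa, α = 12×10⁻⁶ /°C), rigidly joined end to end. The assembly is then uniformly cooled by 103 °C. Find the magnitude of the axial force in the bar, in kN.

Free thermal contraction of the whole bar: Σ αᵢΔT Lᵢ = 10.5×10⁻⁶×103×700 + 10.9×10⁻⁶×103×725 + 12×10⁻⁶×103×575 = 2.282 mm.
Since the ends are fixed, an axial force P builds up, equal in every segment, with P · Σ Lᵢ/(AᵢEᵢ) = δ_free.
Σ Lᵢ/(AᵢEᵢ) = 700/(2400×33×10³) + 725/(850×104×10³) + 575/(400×205×10³) = 2.405×10⁻⁵ mm/N.
P = 2.282 / 2.405×10⁻⁵ = 94870 N = 94.87 kN, tensile.

P ≈ 94.9 kN (tensile)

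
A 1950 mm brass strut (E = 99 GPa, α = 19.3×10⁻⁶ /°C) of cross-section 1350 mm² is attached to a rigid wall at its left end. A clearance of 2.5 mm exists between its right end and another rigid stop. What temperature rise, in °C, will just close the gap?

Contact occurs when the free expansion equals the gap: αΔT L = 2.5 mm.
ΔT = 2.5 / (19.3×10⁻⁶ × 1950) = 66.43 °C.

ΔT ≈ 66.4 °C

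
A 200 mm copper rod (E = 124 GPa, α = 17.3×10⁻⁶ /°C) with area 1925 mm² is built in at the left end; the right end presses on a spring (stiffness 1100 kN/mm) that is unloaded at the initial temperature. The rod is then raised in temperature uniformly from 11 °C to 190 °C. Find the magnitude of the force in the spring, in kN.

Free thermal expansion: δ_free = αΔT L = 17.3×10⁻⁶ × 179 × 200 = 0.6193 mm.
With a force P in the spring, the elastic change of the rod is PL/(AE) and that of the spring is P/k; compatibility requires their sum to equal δ_free.
So P = δ_free / [L/(AE) + 1/k] = 0.6193 / [ 200/(1925×124×10³) + 1/(1100×10³) ].
P = 0.6193 / 1.747×10⁻⁶ = 354500 N.

P ≈ 355 kN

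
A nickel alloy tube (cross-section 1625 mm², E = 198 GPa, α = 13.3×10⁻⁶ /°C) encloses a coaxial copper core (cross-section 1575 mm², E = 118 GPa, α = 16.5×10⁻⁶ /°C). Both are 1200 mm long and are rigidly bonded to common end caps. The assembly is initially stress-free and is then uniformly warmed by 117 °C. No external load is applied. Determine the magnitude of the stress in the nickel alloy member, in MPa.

Equilibrium of a rigid end plate with no external load gives equal and opposite internal forces ±P in the two members. Since α_{copper} > α_{nickel alloy}, heating drives the copper into compression and the nickel alloy into tension.
Compatibility of the two members (thermal + elastic change equal): (α₁ − α₂)ΔT = P·[1/(A₁E₁) + 1/(A₂E₂)].
|α₁ − α₂|·ΔT = 3.2×10⁻⁶ × 117 = 0.0003744.
1/(A₁E₁) + 1/(A₂E₂) = 1/(1625×198×10³) + 1/(1575×118×10³) = 8.489×10⁻⁹ N⁻¹.
So P = 0.0003744 / 8.489×10⁻⁹ = 44.11 kN.
σ_{nickel alloy} = P/A₁ = 44110/1625 = 27.14 MPa, tensile.

σ ≈ 27.1 MPa (tensile)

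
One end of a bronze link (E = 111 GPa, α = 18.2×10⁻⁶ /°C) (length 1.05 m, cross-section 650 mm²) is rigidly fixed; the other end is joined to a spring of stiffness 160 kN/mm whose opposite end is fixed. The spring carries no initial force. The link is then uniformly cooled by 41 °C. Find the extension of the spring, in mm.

δ ≈ 0.235 mm

Free thermal contraction: δ_free = αΔT L = 18.2×10⁻⁶ × 41 × 1050 = 0.7835 mm.
Let P be the tensile force in the spring. The link extends elastically by PL/(AE) and the spring stretches by P/k; together these equal δ_free.
P [ L/(AE) + 1/k ] = δ_free → P [ 1050/(650×111×10³) + 1/(160×10³) ] = 0.7835.
P = 0.7835 / 2.08×10⁻⁵ = 37660 N.
Spring extension = P/k = 37660/(160×10³) = 0.2354 mm.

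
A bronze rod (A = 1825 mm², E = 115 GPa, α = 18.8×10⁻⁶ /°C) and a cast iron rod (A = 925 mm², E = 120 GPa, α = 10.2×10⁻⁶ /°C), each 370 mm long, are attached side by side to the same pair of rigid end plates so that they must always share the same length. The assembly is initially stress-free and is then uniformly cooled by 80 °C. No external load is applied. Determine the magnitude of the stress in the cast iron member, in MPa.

σ ≈ 54 MPa (compressive)

The bronze has the larger α, so on cooling it would change length more than the cast iron if both were free. The rigid plates force a common final length, so the bronze is put into tension and the cast iron into compression, with equal and opposite forces P (no external load).
Equating the net (thermal + elastic) strains gives |α₁ − α₂|·ΔT = P·[1/(A₁E₁) + 1/(A₂E₂)].
|α₁ − α₂|·ΔT = 8.6×10⁻⁶ × 80 = 0.000688.
1/(A₁E₁) + 1/(A₂E₂) = 1/(1825×115×10³) + 1/(925×120×10³) = 1.377×10⁻⁸ N⁻¹.
So P = 0.000688 / 1.377×10⁻⁸ = 49.95 kN.
σ_{cast iron} = P/A₂ = 49950/925 = 54 MPa, compressive.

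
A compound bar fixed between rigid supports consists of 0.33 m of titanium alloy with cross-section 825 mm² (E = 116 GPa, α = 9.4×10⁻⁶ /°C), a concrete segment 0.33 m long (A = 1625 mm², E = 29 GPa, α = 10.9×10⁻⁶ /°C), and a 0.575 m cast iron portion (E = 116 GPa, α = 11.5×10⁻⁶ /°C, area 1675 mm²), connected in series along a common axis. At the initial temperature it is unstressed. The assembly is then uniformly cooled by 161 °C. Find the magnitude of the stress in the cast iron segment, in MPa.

σ ≈ 95.4 MPa (tensile)

With the walls removed the bar would change length by δ_free = Σ αᵢΔT Lᵢ = 9.4×10⁻⁶×161×330 + 10.9×10⁻⁶×161×330 + 11.5×10⁻⁶×161×575 = 2.143 mm.
The rigid supports impose zero overall length change; the single axial force P common to all segments must satisfy P Σ Lᵢ/(AᵢEᵢ) = δ_free.
The series flexibility is Σ Lᵢ/(AᵢEᵢ) = 330/(825×116×10³) + 330/(1625×29×10³) + 575/(1675×116×10³) = 1.341×10⁻⁵ mm/N.
P = 2.143 / 1.341×10⁻⁵ = 159800 N = 159.8 kN, tensile.
σ_{cast iron} = P / A = 159800 / 1675 = 95.41 MPa.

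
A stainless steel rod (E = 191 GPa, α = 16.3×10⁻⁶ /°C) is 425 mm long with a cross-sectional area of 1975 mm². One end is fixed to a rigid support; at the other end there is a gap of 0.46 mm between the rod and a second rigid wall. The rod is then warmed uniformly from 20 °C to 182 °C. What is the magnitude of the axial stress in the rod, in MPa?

σ ≈ 298 MPa (compressive)

Free thermal elongation = αΔT L = 16.3×10⁻⁶ × 162 × 425 = 1.122 mm.
This exceeds the 0.46 mm gap, so the wall pushes back. The portion of expansion that must be recovered elastically is δ_free − gap = 1.122 − 0.46 = 0.6623 mm.
Compatibility: PL/(AE) = 0.6623 mm, so σ = P/A = E × (0.6623/425) = 297.6 MPa.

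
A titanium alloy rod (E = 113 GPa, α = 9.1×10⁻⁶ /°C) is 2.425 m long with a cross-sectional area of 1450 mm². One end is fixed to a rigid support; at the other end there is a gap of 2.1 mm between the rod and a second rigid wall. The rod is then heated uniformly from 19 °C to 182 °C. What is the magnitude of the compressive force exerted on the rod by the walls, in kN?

P ≈ 101 kN

If the wall were absent the rod would grow by αΔT L = 9.1×10⁻⁶ × 163 × 2425 = 3.597 mm.
This exceeds the 2.1 mm gap, so the wall pushes back. The portion of expansion that must be recovered elastically is δ_free − gap = 3.597 − 2.1 = 1.497 mm.
That suppressed elongation corresponds to σ = E·Δ/L = 113×10³ × 1.497/2425 = 69.76 MPa.
P = σA = 69.76 × 1450 = 101.1 kN.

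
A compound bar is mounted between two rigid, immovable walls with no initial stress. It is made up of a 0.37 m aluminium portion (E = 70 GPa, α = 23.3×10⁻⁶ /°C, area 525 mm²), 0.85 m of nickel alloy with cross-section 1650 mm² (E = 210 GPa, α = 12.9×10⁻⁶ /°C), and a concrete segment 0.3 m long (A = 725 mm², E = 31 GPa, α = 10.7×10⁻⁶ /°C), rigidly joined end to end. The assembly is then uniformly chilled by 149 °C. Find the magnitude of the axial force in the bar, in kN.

P ≈ 131 kN (tensile)

Free thermal contraction of the whole bar: Σ αᵢΔT Lᵢ = 23.3×10⁻⁶×149×370 + 12.9×10⁻⁶×149×850 + 10.7×10⁻⁶×149×300 = 3.397 mm.
Since the ends are fixed, an axial force P builds up, equal in every segment, with P · Σ Lᵢ/(AᵢEᵢ) = δ_free.
Σ Lᵢ/(AᵢEᵢ) = 370/(525×70×10³) + 850/(1650×210×10³) + 300/(725×31×10³) = 2.587×10⁻⁵ mm/N.
Hence P = δ_free / Σ(L/AE) = 3.397/2.587×10⁻⁵ = 131.3 kN (tensile).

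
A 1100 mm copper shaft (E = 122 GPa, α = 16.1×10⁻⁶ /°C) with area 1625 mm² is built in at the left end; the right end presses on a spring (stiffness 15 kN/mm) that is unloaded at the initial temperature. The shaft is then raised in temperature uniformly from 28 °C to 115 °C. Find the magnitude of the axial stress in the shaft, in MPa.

σ ≈ 13.1 MPa (compressive)

Free thermal expansion: δ_free = αΔT L = 16.1×10⁻⁶ × 87 × 1100 = 1.541 mm.
With a force P in the spring, the elastic change of the shaft is PL/(AE) and that of the spring is P/k; compatibility requires their sum to equal δ_free.
P [ L/(AE) + 1/k ] = δ_free → P [ 1100/(1625×122×10³) + 1/(15×10³) ] = 1.541.
P = 1.541 / 7.222×10⁻⁵ = 21340 N.
σ = P/A = 21340/1625 = 13.13 MPa.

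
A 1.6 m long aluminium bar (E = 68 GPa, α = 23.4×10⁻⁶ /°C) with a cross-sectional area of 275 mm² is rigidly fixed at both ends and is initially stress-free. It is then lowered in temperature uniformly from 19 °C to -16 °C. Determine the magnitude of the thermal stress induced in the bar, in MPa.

With length fixed, the mechanical strain must cancel the thermal strain αΔT = 23.4×10⁻⁶ × 35 = 819×10⁻⁶.
σ = EαΔT = 68×10³ × 23.4×10⁻⁶ × 35 = 55.69 MPa (tensile; the bar is trying to contract).

σ ≈ 55.7 MPa (tensile)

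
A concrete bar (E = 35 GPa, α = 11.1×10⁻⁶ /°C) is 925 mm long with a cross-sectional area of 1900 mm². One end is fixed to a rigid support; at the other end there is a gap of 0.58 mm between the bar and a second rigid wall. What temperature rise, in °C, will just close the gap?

The gap closes when αΔT L = 0.58 mm, since the bar is still unstressed at that instant.
So ΔT = g/(αL) = 0.58/(11.1×10⁻⁶ × 925) = 56.49 °C.

ΔT ≈ 56.5 °C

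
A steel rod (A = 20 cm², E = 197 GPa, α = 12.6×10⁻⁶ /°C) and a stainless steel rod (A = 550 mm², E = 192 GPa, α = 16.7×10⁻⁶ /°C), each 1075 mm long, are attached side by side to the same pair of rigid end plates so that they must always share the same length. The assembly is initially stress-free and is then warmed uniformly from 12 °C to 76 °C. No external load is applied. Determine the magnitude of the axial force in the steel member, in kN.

Equilibrium of a rigid end plate with no external load gives equal and opposite internal forces ±P in the two members. Since α_{stainless steel} > α_{steel}, heating drives the stainless steel into compression and the steel into tension.
Equating the net (thermal + elastic) strains gives |α₁ − α₂|·ΔT = P·[1/(A₁E₁) + 1/(A₂E₂)].
|α₁ − α₂|·ΔT = 4.1×10⁻⁶ × 64 = 0.0002624.
1/(A₁E₁) + 1/(A₂E₂) = 1/(2000×197×10³) + 1/(550×192×10³) = 1.201×10⁻⁸ N⁻¹.
So P = 0.0002624 / 1.201×10⁻⁸ = 21.85 kN.

P ≈ 21.9 kN (tensile in the steel)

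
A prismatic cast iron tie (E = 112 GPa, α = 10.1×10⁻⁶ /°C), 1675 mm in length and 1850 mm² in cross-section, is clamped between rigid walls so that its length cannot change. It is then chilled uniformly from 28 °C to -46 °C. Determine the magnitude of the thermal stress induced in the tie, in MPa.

σ ≈ 83.7 MPa (tensile)

Because both ends are immovable the net strain is zero, and the suppressed thermal strain is αΔT = 10.1×10⁻⁶ × 74 = 747.4×10⁻⁶.
The stress required to suppress this strain is σ = Eε = 112×10³ × 747.4×10⁻⁶ = 83.71 MPa, tensile since the tie is trying to contract.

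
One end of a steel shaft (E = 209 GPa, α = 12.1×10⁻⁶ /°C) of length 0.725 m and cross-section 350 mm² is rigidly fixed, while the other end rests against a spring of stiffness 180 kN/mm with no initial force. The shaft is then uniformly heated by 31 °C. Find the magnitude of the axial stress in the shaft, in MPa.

σ ≈ 50.2 MPa (compressive)

Free thermal expansion: δ_free = αΔT L = 12.1×10⁻⁶ × 31 × 725 = 0.2719 mm.
With a force P in the spring, the elastic change of the shaft is PL/(AE) and that of the spring is P/k; compatibility requires their sum to equal δ_free.
So P = δ_free / [L/(AE) + 1/k] = 0.2719 / [ 725/(350×209×10³) + 1/(180×10³) ].
P = 0.2719 / 1.547×10⁻⁵ = 17580 N.
σ = P/A = 17580/350 = 50.24 MPa.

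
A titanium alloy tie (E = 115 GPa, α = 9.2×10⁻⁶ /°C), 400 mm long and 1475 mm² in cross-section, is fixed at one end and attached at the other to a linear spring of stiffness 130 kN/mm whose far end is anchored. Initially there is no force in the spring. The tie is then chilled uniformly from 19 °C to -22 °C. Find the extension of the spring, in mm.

δ ≈ 0.115 mm

The unrestrained thermal change is αΔT L = 9.2×10⁻⁶ × 41 × 400 = 0.1509 mm.
Let P be the tensile force in the spring. The tie extends elastically by PL/(AE) and the spring stretches by P/k; together these equal δ_free.
P [ L/(AE) + 1/k ] = δ_free → P [ 400/(1475×115×10³) + 1/(130×10³) ] = 0.1509.
P = 0.1509 / 1.005×10⁻⁵ = 15010 N.
Spring extension = P/k = 15010/(130×10³) = 0.1155 mm.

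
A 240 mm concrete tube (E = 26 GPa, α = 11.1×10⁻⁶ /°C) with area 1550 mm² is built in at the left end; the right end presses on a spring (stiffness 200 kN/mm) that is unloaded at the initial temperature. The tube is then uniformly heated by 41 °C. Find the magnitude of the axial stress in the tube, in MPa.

σ ≈ 6.43 MPa (compressive)

The unrestrained thermal change is αΔT L = 11.1×10⁻⁶ × 41 × 240 = 0.1092 mm.
Let P be the compressive force at the spring. The tube shortens elastically by PL/(AE) and the spring compresses by P/k; together these equal δ_free.
P [ L/(AE) + 1/k ] = δ_free → P [ 240/(1550×26×10³) + 1/(200×10³) ] = 0.1092.
P = 0.1092 / 1.096×10⁻⁵ = 9970 N.
σ = P/A = 9970/1550 = 6.432 MPa.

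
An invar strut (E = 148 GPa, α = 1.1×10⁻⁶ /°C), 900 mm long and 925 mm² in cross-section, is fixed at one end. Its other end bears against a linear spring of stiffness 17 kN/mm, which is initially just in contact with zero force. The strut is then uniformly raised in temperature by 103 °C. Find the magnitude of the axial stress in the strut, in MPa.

σ ≈ 1.69 MPa (compressive)

If the spring were absent the strut would lengthen by αΔT L = 1.1×10⁻⁶ × 103 × 900 = 0.102 mm.
With a force P in the spring, the elastic change of the strut is PL/(AE) and that of the spring is P/k; compatibility requires their sum to equal δ_free.
P [ L/(AE) + 1/k ] = δ_free → P [ 900/(925×148×10³) + 1/(17×10³) ] = 0.102.
P = 0.102 / 6.54×10⁻⁵ = 1559 N.
σ = P/A = 1559/925 = 1.686 MPa.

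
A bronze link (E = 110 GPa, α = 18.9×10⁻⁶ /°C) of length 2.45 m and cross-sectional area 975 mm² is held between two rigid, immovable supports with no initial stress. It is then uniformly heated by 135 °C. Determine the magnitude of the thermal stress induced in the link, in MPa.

Because both ends are immovable the net strain is zero, and the suppressed thermal strain is αΔT = 18.9×10⁻⁶ × 135 = 2551.5×10⁻⁶.
Hence σ = E·αΔT = 110×10³ × 2551.5×10⁻⁶ = 280.7 MPa, compressive.

σ ≈ 281 MPa (compressive)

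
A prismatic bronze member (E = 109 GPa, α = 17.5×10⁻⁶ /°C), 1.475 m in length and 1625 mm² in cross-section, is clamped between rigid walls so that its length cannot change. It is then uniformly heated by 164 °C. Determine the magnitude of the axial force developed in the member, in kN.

P ≈ 508 kN (compressive)

The ends cannot move, so σ = EαΔT = 109×10³ × 17.5×10⁻⁶ × 164 = 312.8 MPa.
Axial force P = σA = 312.8 × 1625 = 508300 N = 508.3 kN, compressive.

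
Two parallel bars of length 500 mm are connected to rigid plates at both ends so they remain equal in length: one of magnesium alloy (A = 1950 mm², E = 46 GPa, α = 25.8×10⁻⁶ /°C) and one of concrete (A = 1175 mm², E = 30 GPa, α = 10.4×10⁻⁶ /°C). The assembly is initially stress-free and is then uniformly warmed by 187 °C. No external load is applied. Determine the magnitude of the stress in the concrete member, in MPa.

The magnesium alloy has the larger α, so on heating it would change length more than the concrete if both were free. The rigid plates force a common final length, so the magnesium alloy is put into compression and the concrete into tension, with equal and opposite forces P (no external load).
Compatibility of the two members (thermal + elastic change equal): (α₁ − α₂)ΔT = P·[1/(A₁E₁) + 1/(A₂E₂)].
|α₁ − α₂|·ΔT = 15.4×10⁻⁶ × 187 = 0.00288.
1/(A₁E₁) + 1/(A₂E₂) = 1/(1950×46×10³) + 1/(1175×30×10³) = 3.952×10⁻⁸ N⁻¹.
P = 0.00288 / 3.952×10⁻⁸ = 72870 N = 72.87 kN.
σ_{concrete} = P/A₂ = 72870/1175 = 62.02 MPa, tensile.

σ ≈ 62 MPa (tensile)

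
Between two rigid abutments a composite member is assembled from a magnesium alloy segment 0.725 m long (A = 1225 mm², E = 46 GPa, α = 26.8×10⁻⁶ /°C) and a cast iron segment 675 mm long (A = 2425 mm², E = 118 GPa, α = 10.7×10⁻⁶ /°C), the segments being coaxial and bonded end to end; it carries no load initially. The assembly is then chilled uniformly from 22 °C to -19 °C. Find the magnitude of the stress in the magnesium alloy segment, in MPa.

σ ≈ 58.6 MPa (tensile)

With the walls removed the bar would change length by δ_free = Σ αᵢΔT Lᵢ = 26.8×10⁻⁶×41×725 + 10.7×10⁻⁶×41×675 = 1.093 mm.
The rigid supports impose zero overall length change; the single axial force P common to all segments must satisfy P Σ Lᵢ/(AᵢEᵢ) = δ_free.
Σ Lᵢ/(AᵢEᵢ) = 725/(1225×46×10³) + 675/(2425×118×10³) = 1.522×10⁻⁵ mm/N.
Hence P = δ_free / Σ(L/AE) = 1.093/1.522×10⁻⁵ = 71.77 kN (tensile).
σ_{magnesium alloy} = P / A = 71770 / 1225 = 58.59 MPa.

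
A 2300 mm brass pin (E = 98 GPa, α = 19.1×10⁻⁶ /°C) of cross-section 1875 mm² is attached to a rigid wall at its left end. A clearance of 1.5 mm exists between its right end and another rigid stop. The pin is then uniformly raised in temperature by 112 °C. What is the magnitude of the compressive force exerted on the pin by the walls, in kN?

Unrestrained expansion: δ_free = αΔT L = 19.1×10⁻⁶ × 112 × 2300 = 4.92 mm.
After closing the 1.5 mm clearance, 4.92 − 1.5 = 3.42 mm of expansion remains to be suppressed by the wall.
Compatibility: PL/(AE) = 3.42 mm, so σ = P/A = E × (3.42/2300) = 145.7 MPa.
Force on the wall = σA = 145.7 × 1875 mm² = 273.2 kN.

P ≈ 273 kN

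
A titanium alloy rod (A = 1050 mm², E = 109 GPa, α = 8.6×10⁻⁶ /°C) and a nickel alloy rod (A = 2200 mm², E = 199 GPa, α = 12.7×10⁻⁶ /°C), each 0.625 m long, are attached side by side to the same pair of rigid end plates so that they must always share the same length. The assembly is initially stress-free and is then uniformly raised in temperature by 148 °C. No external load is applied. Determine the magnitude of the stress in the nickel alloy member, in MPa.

σ ≈ 25 MPa (compressive)

The nickel alloy has the larger α, so on heating it would change length more than the titanium alloy if both were free. The rigid plates force a common final length, so the nickel alloy is put into compression and the titanium alloy into tension, with equal and opposite forces P (no external load).
Setting the final lengths equal and cancelling L: (α₁ − α₂)ΔT = P/(A₁E₁) + P/(A₂E₂).
|α₁ − α₂|·ΔT = 4.1×10⁻⁶ × 148 = 0.0006068.
1/(A₁E₁) + 1/(A₂E₂) = 1/(1050×109×10³) + 1/(2200×199×10³) = 1.102×10⁻⁸ N⁻¹.
P = 0.0006068 / 1.102×10⁻⁸ = 55060 N = 55.06 kN.
σ_{nickel alloy} = P/A₂ = 55060/2200 = 25.03 MPa, compressive.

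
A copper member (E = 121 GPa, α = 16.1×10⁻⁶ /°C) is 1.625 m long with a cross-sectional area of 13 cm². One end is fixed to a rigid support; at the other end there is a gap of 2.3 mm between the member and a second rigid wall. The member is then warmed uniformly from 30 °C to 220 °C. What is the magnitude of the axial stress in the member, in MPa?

σ ≈ 199 MPa (compressive)

Free thermal elongation = αΔT L = 16.1×10⁻⁶ × 190 × 1625 = 4.971 mm.
This exceeds the 2.3 mm gap, so the wall pushes back. The portion of expansion that must be recovered elastically is δ_free − gap = 4.971 − 2.3 = 2.671 mm.
Compatibility: PL/(AE) = 2.671 mm, so σ = P/A = E × (2.671/1625) = 198.9 MPa.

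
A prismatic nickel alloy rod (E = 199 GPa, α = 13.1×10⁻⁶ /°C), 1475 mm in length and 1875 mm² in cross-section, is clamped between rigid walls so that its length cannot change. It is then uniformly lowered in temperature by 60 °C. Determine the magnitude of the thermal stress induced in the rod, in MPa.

σ ≈ 156 MPa (tensile)

The supports are rigid, so the total axial strain is zero. The restrained thermal strain is ε = αΔT = 13.1×10⁻⁶ × 60 = 786×10⁻⁶.
The stress required to suppress this strain is σ = Eε = 199×10³ × 786×10⁻⁶ = 156.4 MPa, tensile since the rod is trying to contract.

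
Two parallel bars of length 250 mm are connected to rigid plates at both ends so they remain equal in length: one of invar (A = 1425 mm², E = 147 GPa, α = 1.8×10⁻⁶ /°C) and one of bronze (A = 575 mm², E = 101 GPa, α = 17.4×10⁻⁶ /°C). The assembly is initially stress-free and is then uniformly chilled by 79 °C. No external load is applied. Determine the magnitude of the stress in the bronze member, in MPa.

σ ≈ 97.5 MPa (tensile)

Both members must finish at the same length. With the larger α, the bronze tends to over-contract; the plates restrain it, putting the bronze in tension and the invar in compression. With no external load the two internal forces are equal and opposite, magnitude P.
Equating the net (thermal + elastic) strains gives |α₁ − α₂|·ΔT = P·[1/(A₁E₁) + 1/(A₂E₂)].
|α₁ − α₂|·ΔT = 15.6×10⁻⁶ × 79 = 0.001232.
1/(A₁E₁) + 1/(A₂E₂) = 1/(1425×147×10³) + 1/(575×101×10³) = 2.199×10⁻⁸ N⁻¹.
P = 0.001232 / 2.199×10⁻⁸ = 56040 N = 56.04 kN.
σ_{bronze} = P/A₂ = 56040/575 = 97.45 MPa, tensile.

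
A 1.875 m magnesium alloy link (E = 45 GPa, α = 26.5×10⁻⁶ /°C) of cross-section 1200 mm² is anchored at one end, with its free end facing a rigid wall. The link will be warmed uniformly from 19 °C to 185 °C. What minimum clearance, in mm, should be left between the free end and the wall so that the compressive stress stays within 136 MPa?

With no wall the link would lengthen by αΔT L = 26.5×10⁻⁶ × 166 × 1875 = 8.248 mm.
At the allowable stress the elastic shortening the wall may impose is σL/E = 136 × 1875 / (45×10³) = 5.667 mm.
The gap must absorb the remainder: g_min = 8.248 − 5.667 = 2.581 mm.

g ≈ 2.58 mm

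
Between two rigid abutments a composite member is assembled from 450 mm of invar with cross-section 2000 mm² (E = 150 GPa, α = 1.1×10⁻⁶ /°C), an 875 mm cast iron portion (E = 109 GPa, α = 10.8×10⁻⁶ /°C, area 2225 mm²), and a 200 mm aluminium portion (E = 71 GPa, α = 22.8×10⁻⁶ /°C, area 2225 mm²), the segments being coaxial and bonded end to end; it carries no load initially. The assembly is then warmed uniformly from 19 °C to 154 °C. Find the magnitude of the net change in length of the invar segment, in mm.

|ΔL| ≈ 0.394 mm

With the walls removed the bar would change length by δ_free = Σ αᵢΔT Lᵢ = 1.1×10⁻⁶×135×450 + 10.8×10⁻⁶×135×875 + 22.8×10⁻⁶×135×200 = 1.958 mm.
Since the ends are fixed, an axial force P builds up, equal in every segment, with P · Σ Lᵢ/(AᵢEᵢ) = δ_free.
The series flexibility is Σ Lᵢ/(AᵢEᵢ) = 450/(2000×150×10³) + 875/(2225×109×10³) + 200/(2225×71×10³) = 6.374×10⁻⁶ mm/N.
Hence P = δ_free / Σ(L/AE) = 1.958/6.374×10⁻⁶ = 307.2 kN (compressive).
For the invar segment, free thermal change = 1.1×10⁻⁶×135×450 = 0.06682 mm and elastic change from P = 307200×450/(2000×150×10³) = 0.4608 mm; these oppose, so the net change is 0.394 mm (segment shortens).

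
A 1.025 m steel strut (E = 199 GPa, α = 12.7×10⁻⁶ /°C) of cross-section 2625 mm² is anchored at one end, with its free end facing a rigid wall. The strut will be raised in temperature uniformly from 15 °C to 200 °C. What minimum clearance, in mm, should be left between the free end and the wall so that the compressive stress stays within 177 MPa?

With no wall the strut would lengthen by αΔT L = 12.7×10⁻⁶ × 185 × 1025 = 2.408 mm.
A stress of 177 MPa corresponds to the wall pushing the strut back by σL/E = 177×1025/(199×10³) = 0.9117 mm.
The gap must absorb the remainder: g_min = 2.408 − 0.9117 = 1.497 mm.

g ≈ 1.5 mm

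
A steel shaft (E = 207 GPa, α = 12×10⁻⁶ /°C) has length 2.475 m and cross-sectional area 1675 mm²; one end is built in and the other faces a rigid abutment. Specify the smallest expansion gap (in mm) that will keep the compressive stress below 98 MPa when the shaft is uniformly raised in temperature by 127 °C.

g ≈ 2.6 mm

Free expansion if unrestrained: δ_free = αΔT L = 12×10⁻⁶ × 127 × 2475 = 3.772 mm.
A stress of 98 MPa corresponds to the wall pushing the shaft back by σL/E = 98×2475/(207×10³) = 1.172 mm.
The gap must absorb the remainder: g_min = 3.772 − 1.172 = 2.6 mm.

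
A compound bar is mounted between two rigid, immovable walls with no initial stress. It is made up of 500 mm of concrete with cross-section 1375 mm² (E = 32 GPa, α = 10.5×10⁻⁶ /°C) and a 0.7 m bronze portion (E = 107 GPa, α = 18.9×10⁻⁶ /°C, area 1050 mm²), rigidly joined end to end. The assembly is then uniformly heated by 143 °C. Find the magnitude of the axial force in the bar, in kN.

P ≈ 150 kN (compressive)

If the supports were absent, the total length change would be Σ αᵢΔT Lᵢ = 10.5×10⁻⁶×143×500 + 18.9×10⁻⁶×143×700 = 2.643 mm.
Since the ends are fixed, an axial force P builds up, equal in every segment, with P · Σ Lᵢ/(AᵢEᵢ) = δ_free.
Σ Lᵢ/(AᵢEᵢ) = 500/(1375×32×10³) + 700/(1050×107×10³) = 1.759×10⁻⁵ mm/N.
So P = 2.643 / 1.759×10⁻⁵ = 150.2 kN, compressive.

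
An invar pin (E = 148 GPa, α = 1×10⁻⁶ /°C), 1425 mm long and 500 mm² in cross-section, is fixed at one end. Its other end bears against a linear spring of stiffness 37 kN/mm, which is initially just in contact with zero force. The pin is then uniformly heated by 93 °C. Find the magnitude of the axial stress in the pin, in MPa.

Free thermal expansion: δ_free = αΔT L = 1×10⁻⁶ × 93 × 1425 = 0.1325 mm.
With a force P in the spring, the elastic change of the pin is PL/(AE) and that of the spring is P/k; compatibility requires their sum to equal δ_free.
So P = δ_free / [L/(AE) + 1/k] = 0.1325 / [ 1425/(500×148×10³) + 1/(37×10³) ].
P = 0.1325 / 4.628×10⁻⁵ = 2863 N.
σ = P/A = 2863/500 = 5.727 MPa.

σ ≈ 5.73 MPa (compressive)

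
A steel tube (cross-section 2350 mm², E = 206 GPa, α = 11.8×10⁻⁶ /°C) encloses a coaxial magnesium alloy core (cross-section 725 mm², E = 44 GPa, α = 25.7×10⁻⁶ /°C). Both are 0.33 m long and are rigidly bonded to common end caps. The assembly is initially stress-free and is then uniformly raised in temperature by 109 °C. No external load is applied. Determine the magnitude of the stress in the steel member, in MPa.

Both members must finish at the same length. With the larger α, the magnesium alloy tends to over-expand; the plates restrain it, putting the magnesium alloy in compression and the steel in tension. With no external load the two internal forces are equal and opposite, magnitude P.
Equating the net (thermal + elastic) strains gives |α₁ − α₂|·ΔT = P·[1/(A₁E₁) + 1/(A₂E₂)].
|α₁ − α₂|·ΔT = 13.9×10⁻⁶ × 109 = 0.001515.
1/(A₁E₁) + 1/(A₂E₂) = 1/(2350×206×10³) + 1/(725×44×10³) = 3.341×10⁻⁸ N⁻¹.
So P = 0.001515 / 3.341×10⁻⁸ = 45.34 kN.
σ_{steel} = P/A₁ = 45340/2350 = 19.3 MPa, tensile.

σ ≈ 19.3 MPa (tensile)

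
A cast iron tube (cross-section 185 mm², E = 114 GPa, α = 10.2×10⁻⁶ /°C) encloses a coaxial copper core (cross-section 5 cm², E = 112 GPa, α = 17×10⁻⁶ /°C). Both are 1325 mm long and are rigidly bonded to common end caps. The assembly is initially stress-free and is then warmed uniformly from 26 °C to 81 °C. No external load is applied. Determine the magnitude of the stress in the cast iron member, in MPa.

Both members must finish at the same length. With the larger α, the copper tends to over-expand; the plates restrain it, putting the copper in compression and the cast iron in tension. With no external load the two internal forces are equal and opposite, magnitude P.
Compatibility of the two members (thermal + elastic change equal): (α₁ − α₂)ΔT = P·[1/(A₁E₁) + 1/(A₂E₂)].
|α₁ − α₂|·ΔT = 6.8×10⁻⁶ × 55 = 0.000374.
1/(A₁E₁) + 1/(A₂E₂) = 1/(185×114×10³) + 1/(500×112×10³) = 6.527×10⁻⁸ N⁻¹.
P = 0.000374 / 6.527×10⁻⁸ = 5730 N = 5.73 kN.
σ_{cast iron} = P/A₁ = 5730/185 = 30.97 MPa, tensile.

σ ≈ 31 MPa (tensile)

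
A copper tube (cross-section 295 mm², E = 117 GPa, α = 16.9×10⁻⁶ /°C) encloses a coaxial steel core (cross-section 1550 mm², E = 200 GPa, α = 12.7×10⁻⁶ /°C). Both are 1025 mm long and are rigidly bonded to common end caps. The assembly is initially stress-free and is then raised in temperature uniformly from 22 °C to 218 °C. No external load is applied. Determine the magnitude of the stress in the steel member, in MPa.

Equilibrium of a rigid end plate with no external load gives equal and opposite internal forces ±P in the two members. Since α_{copper} > α_{steel}, heating drives the copper into compression and the steel into tension.
Setting the final lengths equal and cancelling L: (α₁ − α₂)ΔT = P/(A₁E₁) + P/(A₂E₂).
|α₁ − α₂|·ΔT = 4.2×10⁻⁶ × 196 = 0.0008232.
1/(A₁E₁) + 1/(A₂E₂) = 1/(295×117×10³) + 1/(1550×200×10³) = 3.22×10⁻⁸ N⁻¹.
So P = 0.0008232 / 3.22×10⁻⁸ = 25.57 kN.
σ_{steel} = P/A₂ = 25570/1550 = 16.49 MPa, tensile.

σ ≈ 16.5 MPa (tensile)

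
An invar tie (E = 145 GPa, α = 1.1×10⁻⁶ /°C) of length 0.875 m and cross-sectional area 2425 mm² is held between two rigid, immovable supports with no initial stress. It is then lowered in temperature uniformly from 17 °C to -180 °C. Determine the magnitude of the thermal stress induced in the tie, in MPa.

σ ≈ 31.4 MPa (tensile)

Because both ends are immovable the net strain is zero, and the suppressed thermal strain is αΔT = 1.1×10⁻⁶ × 197 = 216.7×10⁻⁶.
The stress required to suppress this strain is σ = Eε = 145×10³ × 216.7×10⁻⁶ = 31.42 MPa, tensile since the tie is trying to contract.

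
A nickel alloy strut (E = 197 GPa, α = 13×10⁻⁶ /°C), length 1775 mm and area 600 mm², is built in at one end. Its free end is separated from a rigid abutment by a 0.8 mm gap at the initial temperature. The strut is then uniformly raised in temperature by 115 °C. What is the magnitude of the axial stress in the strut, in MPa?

σ ≈ 206 MPa (compressive)

If the wall were absent the strut would grow by αΔT L = 13×10⁻⁶ × 115 × 1775 = 2.654 mm.
The gap closes (δ_free > 0.8 mm) and the wall then resists a further 2.654 − 0.8 = 1.854 mm of expansion.
Compatibility: PL/(AE) = 1.854 mm, so σ = P/A = E × (1.854/1775) = 205.7 MPa.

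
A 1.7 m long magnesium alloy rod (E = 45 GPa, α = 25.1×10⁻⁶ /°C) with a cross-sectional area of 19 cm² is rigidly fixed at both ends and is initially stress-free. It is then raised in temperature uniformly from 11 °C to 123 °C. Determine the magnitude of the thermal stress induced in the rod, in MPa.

σ ≈ 127 MPa (compressive)

The supports are rigid, so the total axial strain is zero. The restrained thermal strain is ε = αΔT = 25.1×10⁻⁶ × 112 = 2811.2×10⁻⁶.
σ = EαΔT = 45×10³ × 25.1×10⁻⁶ × 112 = 126.5 MPa (compressive; the rod is trying to expand).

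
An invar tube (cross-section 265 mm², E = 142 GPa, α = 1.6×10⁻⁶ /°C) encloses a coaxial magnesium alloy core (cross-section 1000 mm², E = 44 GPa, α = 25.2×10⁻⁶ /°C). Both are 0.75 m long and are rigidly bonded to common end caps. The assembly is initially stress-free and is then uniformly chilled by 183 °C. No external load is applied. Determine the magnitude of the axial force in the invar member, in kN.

Both members must finish at the same length. With the larger α, the magnesium alloy tends to over-contract; the plates restrain it, putting the magnesium alloy in tension and the invar in compression. With no external load the two internal forces are equal and opposite, magnitude P.
Setting the final lengths equal and cancelling L: (α₁ − α₂)ΔT = P/(A₁E₁) + P/(A₂E₂).
|α₁ − α₂|·ΔT = 23.6×10⁻⁶ × 183 = 0.004319.
1/(A₁E₁) + 1/(A₂E₂) = 1/(265×142×10³) + 1/(1000×44×10³) = 4.93×10⁻⁸ N⁻¹.
P = 0.004319 / 4.93×10⁻⁸ = 87600 N = 87.6 kN.

P ≈ 87.6 kN (compressive in the invar)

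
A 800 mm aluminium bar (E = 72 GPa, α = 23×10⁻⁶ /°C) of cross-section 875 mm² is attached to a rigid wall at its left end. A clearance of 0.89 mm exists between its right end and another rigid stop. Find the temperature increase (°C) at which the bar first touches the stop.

ΔT ≈ 48.4 °C

Contact occurs when the free expansion equals the gap: αΔT L = 0.89 mm.
ΔT = 0.89 / (23×10⁻⁶ × 800) = 48.37 °C.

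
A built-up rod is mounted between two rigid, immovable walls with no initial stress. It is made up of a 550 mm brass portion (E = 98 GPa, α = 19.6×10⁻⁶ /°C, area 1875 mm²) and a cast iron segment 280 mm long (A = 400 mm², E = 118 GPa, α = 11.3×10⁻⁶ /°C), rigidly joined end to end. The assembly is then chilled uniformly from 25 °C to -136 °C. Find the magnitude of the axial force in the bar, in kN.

P ≈ 252 kN (tensile)

With the walls removed the bar would change length by δ_free = Σ αᵢΔT Lᵢ = 19.6×10⁻⁶×161×550 + 11.3×10⁻⁶×161×280 = 2.245 mm.
The walls prevent any net length change, so an axial force P (same in every segment) develops. Compatibility: P · Σ Lᵢ/(AᵢEᵢ) = δ_free.
The series flexibility is Σ Lᵢ/(AᵢEᵢ) = 550/(1875×98×10³) + 280/(400×118×10³) = 8.925×10⁻⁶ mm/N.
So P = 2.245 / 8.925×10⁻⁶ = 251.5 kN, tensile.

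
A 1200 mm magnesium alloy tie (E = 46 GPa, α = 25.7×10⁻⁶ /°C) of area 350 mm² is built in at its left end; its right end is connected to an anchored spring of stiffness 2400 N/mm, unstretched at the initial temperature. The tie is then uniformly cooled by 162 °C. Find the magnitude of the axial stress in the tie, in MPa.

σ ≈ 29.1 MPa (tensile)

Free thermal contraction: δ_free = αΔT L = 25.7×10⁻⁶ × 162 × 1200 = 4.996 mm.
With a force P in the spring, the elastic change of the tie is PL/(AE) and that of the spring is P/k; compatibility requires their sum to equal δ_free.
P [ L/(AE) + 1/k ] = δ_free → P [ 1200/(350×46×10³) + 1/(2400) ] = 4.996.
P = 4.996 / 0.0004912 = 10170 N.
σ = P/A = 10170/350 = 29.06 MPa.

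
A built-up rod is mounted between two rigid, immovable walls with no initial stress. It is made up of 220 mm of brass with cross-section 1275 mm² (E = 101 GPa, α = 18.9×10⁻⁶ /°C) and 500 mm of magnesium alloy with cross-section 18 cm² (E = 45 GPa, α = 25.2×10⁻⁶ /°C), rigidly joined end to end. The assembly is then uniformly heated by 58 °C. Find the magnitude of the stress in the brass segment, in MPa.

σ ≈ 96.7 MPa (compressive)

With the walls removed the bar would change length by δ_free = Σ αᵢΔT Lᵢ = 18.9×10⁻⁶×58×220 + 25.2×10⁻⁶×58×500 = 0.972 mm.
The walls prevent any net length change, so an axial force P (same in every segment) develops. Compatibility: P · Σ Lᵢ/(AᵢEᵢ) = δ_free.
Σ Lᵢ/(AᵢEᵢ) = 220/(1275×101×10³) + 500/(1800×45×10³) = 7.881×10⁻⁶ mm/N.
Hence P = δ_free / Σ(L/AE) = 0.972/7.881×10⁻⁶ = 123.3 kN (compressive).
σ_{brass} = P / A = 123300 / 1275 = 96.73 MPa.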